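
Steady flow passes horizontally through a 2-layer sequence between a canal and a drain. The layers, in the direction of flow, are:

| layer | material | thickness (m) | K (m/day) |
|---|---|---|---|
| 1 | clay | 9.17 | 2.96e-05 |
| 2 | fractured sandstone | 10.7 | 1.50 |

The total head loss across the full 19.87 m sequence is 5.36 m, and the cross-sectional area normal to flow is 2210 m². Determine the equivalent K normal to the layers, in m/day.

6.41e-05

Flow is perpendicular to layering, so the layers act in series and the equivalent K is the thickness-weighted harmonic mean.
Total thickness L = 9.17 + 10.7 = 19.87 m.
Σ(b_i/K_i) = 9.17/2.96e-05 + 10.7/1.50 = 3.098e+05 d.
K_eq = L / Σ(b_i/K_i) = 19.87 / 3.098e+05 = 6.414e-05 m/day.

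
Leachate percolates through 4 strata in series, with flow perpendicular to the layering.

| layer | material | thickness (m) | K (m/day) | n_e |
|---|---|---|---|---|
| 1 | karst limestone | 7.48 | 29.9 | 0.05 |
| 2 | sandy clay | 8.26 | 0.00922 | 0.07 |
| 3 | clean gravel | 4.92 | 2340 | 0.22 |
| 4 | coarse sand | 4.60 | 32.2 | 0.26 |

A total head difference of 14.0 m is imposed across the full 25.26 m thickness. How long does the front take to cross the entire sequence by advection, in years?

0.566

With flow normal to the layers, continuity requires the same specific discharge q through every layer.
Σ(b_i/K_i) = 7.48/29.9 + 8.26/0.00922 + 4.92/2340 + 4.60/32.2 = 896.3 d.
q = Δh / Σ(b_i/K_i) = 14.0 / 896.3 = 0.01562 m/day.
In each layer the seepage velocity is v_i = q/n_i, so the layer transit time is t_i = b_i·n_i / q:
  layer 1 (karst limestone): t_1 = 7.48 × 0.05 / 0.01562 = 23.94 d
  layer 2 (sandy clay): t_2 = 8.26 × 0.07 / 0.01562 = 37.02 d
  layer 3 (clean gravel): t_3 = 4.92 × 0.22 / 0.01562 = 69.29 d
  layer 4 (coarse sand): t_4 = 4.60 × 0.26 / 0.01562 = 76.57 d
Total t = Σ t_i = 206.8 days = 0.5662 years.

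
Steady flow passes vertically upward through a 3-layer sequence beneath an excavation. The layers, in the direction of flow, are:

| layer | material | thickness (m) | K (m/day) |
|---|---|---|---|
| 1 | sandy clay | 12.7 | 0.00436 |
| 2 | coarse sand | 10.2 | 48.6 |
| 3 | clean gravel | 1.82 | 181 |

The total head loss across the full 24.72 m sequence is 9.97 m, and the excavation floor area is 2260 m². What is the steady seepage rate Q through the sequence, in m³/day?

Flow is perpendicular to layering, so the layers act in series and the equivalent K is the thickness-weighted harmonic mean.
Total thickness L = 12.7 + 10.2 + 1.82 = 24.72 m.
Σ(b_i/K_i) = 12.7/0.00436 + 10.2/48.6 + 1.82/181 = 2913 d.
K_eq = L / Σ(b_i/K_i) = 24.72 / 2913 = 0.008486 m/day.
Q = K_eq · A · (Δh/L) = 0.008486 × 2260 × (9.97/24.72) = 7.735 m³/day.

7.73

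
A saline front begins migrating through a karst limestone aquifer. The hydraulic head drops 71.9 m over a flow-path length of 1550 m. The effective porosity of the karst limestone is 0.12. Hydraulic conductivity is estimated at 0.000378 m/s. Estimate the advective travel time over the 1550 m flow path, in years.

0.336

Convert K: 0.000378 m/s × 86400 = 32.66 m/day.
Hydraulic gradient i = Δh / L = 71.9 / 1550 = 0.04639.
Darcy flux q = K · i = 32.66 × 0.04639 = 1.515 m/day.
Seepage velocity v = q / n_e = 1.515 / 0.12 = 12.62 m/day.
Travel time t = L / v = 1550 / 12.62 = 122.8 days = 0.3361 years.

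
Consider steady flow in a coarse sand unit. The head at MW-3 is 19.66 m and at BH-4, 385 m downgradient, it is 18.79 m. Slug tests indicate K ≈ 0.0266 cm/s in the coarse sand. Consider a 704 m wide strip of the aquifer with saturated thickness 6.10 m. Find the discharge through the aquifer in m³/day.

223

Convert K: 0.0266 cm/s × 864 = 22.98 m/day.
Cross-sectional area A = 704 × 6.10 = 4294 m².
Hydraulic gradient i = (19.66 − 18.79) / 385 = 0.87 / 385 = 0.002260.
Darcy's law: Q = K · A · i = 22.98 × 4294 × 0.002260 = 223.0 m³/day.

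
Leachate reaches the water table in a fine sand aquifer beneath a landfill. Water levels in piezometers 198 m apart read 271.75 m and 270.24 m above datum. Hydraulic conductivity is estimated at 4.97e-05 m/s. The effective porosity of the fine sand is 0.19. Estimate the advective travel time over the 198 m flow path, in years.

Convert K: 4.97e-05 m/s × 86400 = 4.294 m/day.
Hydraulic gradient i = (271.75 − 270.24) / 198 = 1.51 / 198 = 0.007626.
Darcy flux q = K · i = 4.294 × 0.007626 = 0.03275 m/day.
Seepage velocity v = q / n_e = 0.03275 / 0.19 = 0.1724 m/day.
Travel time t = L / v = 198 / 0.1724 = 1149 days = 3.145 years.

3.15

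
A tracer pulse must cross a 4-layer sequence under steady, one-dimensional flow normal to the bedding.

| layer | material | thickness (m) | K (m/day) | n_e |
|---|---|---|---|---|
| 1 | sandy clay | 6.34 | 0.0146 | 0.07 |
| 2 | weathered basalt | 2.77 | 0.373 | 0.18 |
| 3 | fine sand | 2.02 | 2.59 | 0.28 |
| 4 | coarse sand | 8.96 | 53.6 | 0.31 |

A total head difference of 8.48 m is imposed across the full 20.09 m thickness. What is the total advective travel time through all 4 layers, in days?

224

With flow normal to the layers, continuity requires the same specific discharge q through every layer.
Σ(b_i/K_i) = 6.34/0.0146 + 2.77/0.373 + 2.02/2.59 + 8.96/53.6 = 442.6 d.
q = Δh / Σ(b_i/K_i) = 8.48 / 442.6 = 0.01916 m/day.
In each layer the seepage velocity is v_i = q/n_i, so the layer transit time is t_i = b_i·n_i / q:
  layer 1 (sandy clay): t_1 = 6.34 × 0.07 / 0.01916 = 23.16 d
  layer 2 (weathered basalt): t_2 = 2.77 × 0.18 / 0.01916 = 26.02 d
  layer 3 (fine sand): t_3 = 2.02 × 0.28 / 0.01916 = 29.52 d
  layer 4 (coarse sand): t_4 = 8.96 × 0.31 / 0.01916 = 145.0 d
Total t = Σ t_i = 223.7 days.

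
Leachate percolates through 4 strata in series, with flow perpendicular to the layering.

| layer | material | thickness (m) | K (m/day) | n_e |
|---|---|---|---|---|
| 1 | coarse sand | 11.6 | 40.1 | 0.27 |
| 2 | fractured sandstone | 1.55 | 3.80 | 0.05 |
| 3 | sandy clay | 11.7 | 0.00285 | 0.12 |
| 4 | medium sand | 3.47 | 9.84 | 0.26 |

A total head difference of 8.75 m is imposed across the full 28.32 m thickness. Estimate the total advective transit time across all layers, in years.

7.09

With flow normal to the layers, continuity requires the same specific discharge q through every layer.
Σ(b_i/K_i) = 11.6/40.1 + 1.55/3.80 + 11.7/0.00285 + 3.47/9.84 = 4106 d.
q = Δh / Σ(b_i/K_i) = 8.75 / 4106 = 0.002131 m/day.
In each layer the seepage velocity is v_i = q/n_i, so the layer transit time is t_i = b_i·n_i / q:
  layer 1 (coarse sand): t_1 = 11.6 × 0.27 / 0.002131 = 1470 d
  layer 2 (fractured sandstone): t_2 = 1.55 × 0.05 / 0.002131 = 36.37 d
  layer 3 (sandy clay): t_3 = 11.7 × 0.12 / 0.002131 = 658.9 d
  layer 4 (medium sand): t_4 = 3.47 × 0.26 / 0.002131 = 423.4 d
Total t = Σ t_i = 2588 days = 7.087 years.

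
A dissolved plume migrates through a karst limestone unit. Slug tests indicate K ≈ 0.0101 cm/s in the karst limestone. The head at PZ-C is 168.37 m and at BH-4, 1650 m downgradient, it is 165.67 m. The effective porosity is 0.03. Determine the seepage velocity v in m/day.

Convert K: 0.0101 cm/s × 864 = 8.726 m/day.
Hydraulic gradient i = (168.37 − 165.67) / 1650 = 2.7 / 1650 = 0.001636.
Darcy flux q = K · i = 8.726 × 0.001636 = 0.01428 m/day.
Seepage velocity v = q / n_e = 0.01428 / 0.03 = 0.4760 m/day.

0.476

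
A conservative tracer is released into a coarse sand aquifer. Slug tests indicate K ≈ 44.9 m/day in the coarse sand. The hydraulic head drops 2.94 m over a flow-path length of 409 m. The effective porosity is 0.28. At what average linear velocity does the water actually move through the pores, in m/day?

1.15

Hydraulic gradient i = Δh / L = 2.94 / 409 = 0.007188.
Darcy flux q = K · i = 44.90 × 0.007188 = 0.3228 m/day.
Seepage velocity v = q / n_e = 0.3228 / 0.28 = 1.153 m/day.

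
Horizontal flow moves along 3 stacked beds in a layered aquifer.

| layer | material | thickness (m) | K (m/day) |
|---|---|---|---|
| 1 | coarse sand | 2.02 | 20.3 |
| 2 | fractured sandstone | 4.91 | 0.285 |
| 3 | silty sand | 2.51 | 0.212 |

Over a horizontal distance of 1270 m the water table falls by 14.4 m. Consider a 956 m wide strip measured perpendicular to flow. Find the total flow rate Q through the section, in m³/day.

Flow is parallel to layering, so each bed carries its own Darcy discharge and the transmissivities add.
Σ(K_i·b_i) = 20.3×2.02 + 0.285×4.91 + 0.212×2.51 = 42.94 m²/day.
Hydraulic gradient i = Δh / L = 14.4 / 1270 = 0.01134.
Q = Σ(K_i·b_i) · W · i = 42.94 × 956 × 0.01134 = 465.4 m³/day.

465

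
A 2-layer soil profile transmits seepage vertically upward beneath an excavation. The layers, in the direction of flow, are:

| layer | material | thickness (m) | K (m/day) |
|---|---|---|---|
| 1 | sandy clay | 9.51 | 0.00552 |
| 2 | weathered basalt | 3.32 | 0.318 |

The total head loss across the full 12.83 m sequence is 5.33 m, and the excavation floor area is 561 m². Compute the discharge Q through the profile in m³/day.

Flow is perpendicular to layering, so the layers act in series and the equivalent K is the thickness-weighted harmonic mean.
Total thickness L = 9.51 + 3.32 = 12.83 m.
Σ(b_i/K_i) = 9.51/0.00552 + 3.32/0.318 = 1733 d.
K_eq = L / Σ(b_i/K_i) = 12.83 / 1733 = 0.007402 m/day.
Q = K_eq · A · (Δh/L) = 0.007402 × 561 × (5.33/12.83) = 1.725 m³/day.

1.73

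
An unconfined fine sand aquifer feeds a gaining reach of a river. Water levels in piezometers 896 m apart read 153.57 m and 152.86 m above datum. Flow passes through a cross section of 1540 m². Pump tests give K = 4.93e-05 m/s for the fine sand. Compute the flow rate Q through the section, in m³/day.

5.20

Convert K: 4.93e-05 m/s × 86400 = 4.260 m/day.
Hydraulic gradient i = (153.57 − 152.86) / 896 = 0.71 / 896 = 0.0007924.
Darcy's law: Q = K · A · i = 4.260 × 1540 × 0.0007924 = 5.198 m³/day.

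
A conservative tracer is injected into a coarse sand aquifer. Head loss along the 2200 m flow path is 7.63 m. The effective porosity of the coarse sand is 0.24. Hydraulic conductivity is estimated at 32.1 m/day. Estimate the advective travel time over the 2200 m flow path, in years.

13.0

Hydraulic gradient i = Δh / L = 7.63 / 2200 = 0.003468.
Darcy flux q = K · i = 32.10 × 0.003468 = 0.1113 m/day.
Seepage velocity v = q / n_e = 0.1113 / 0.24 = 0.4639 m/day.
Travel time t = L / v = 2200 / 0.4639 = 4743 days = 12.98 years.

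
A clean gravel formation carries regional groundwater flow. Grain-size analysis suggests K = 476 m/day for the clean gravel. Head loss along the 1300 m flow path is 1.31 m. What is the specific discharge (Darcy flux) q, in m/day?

0.480

Hydraulic gradient i = Δh / L = 1.31 / 1300 = 0.001008.
Specific discharge q = K · i = 476.0 × 0.001008 = 0.4797 m/day.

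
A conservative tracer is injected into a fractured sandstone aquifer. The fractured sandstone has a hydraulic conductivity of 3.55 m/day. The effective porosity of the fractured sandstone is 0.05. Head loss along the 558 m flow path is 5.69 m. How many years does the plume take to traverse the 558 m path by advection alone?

2.11

Hydraulic gradient i = Δh / L = 5.69 / 558 = 0.01020.
Darcy flux q = K · i = 3.550 × 0.01020 = 0.03620 m/day.
Seepage velocity v = q / n_e = 0.03620 / 0.05 = 0.7240 m/day.
Travel time t = L / v = 558 / 0.7240 = 770.7 days = 2.110 years.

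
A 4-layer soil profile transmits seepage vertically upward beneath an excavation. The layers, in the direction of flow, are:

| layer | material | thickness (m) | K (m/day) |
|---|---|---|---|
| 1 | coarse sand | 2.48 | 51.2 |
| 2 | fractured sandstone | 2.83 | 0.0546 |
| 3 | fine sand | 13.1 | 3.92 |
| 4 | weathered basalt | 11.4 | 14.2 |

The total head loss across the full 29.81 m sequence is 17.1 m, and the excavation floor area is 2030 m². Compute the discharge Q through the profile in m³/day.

620

Flow is perpendicular to layering, so the layers act in series and the equivalent K is the thickness-weighted harmonic mean.
Total thickness L = 2.48 + 2.83 + 13.1 + 11.4 = 29.81 m.
Σ(b_i/K_i) = 2.48/51.2 + 2.83/0.0546 + 13.1/3.92 + 11.4/14.2 = 56.02 d.
K_eq = L / Σ(b_i/K_i) = 29.81 / 56.02 = 0.5321 m/day.
Q = K_eq · A · (Δh/L) = 0.5321 × 2030 × (17.1/29.81) = 619.6 m³/day.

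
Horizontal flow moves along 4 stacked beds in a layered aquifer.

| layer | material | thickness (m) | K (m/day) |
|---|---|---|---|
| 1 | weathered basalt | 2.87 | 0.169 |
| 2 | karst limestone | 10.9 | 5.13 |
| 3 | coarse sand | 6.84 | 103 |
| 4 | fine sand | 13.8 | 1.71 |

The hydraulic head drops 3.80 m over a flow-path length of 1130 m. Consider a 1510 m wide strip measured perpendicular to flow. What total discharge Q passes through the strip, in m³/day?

3980

Flow is parallel to layering, so each bed carries its own Darcy discharge and the transmissivities add.
Σ(K_i·b_i) = 0.169×2.87 + 5.13×10.9 + 103×6.84 + 1.71×13.8 = 784.5 m²/day.
Hydraulic gradient i = Δh / L = 3.80 / 1130 = 0.003363.
Q = Σ(K_i·b_i) · W · i = 784.5 × 1510 × 0.003363 = 3984 m³/day.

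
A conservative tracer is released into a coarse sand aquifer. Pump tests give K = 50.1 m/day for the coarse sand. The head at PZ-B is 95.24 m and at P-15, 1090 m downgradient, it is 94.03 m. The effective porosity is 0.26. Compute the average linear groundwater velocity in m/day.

0.214

Hydraulic gradient i = (95.24 − 94.03) / 1090 = 1.21 / 1090 = 0.001110.
Darcy flux q = K · i = 50.10 × 0.001110 = 0.05562 m/day.
Seepage velocity v = q / n_e = 0.05562 / 0.26 = 0.2139 m/day.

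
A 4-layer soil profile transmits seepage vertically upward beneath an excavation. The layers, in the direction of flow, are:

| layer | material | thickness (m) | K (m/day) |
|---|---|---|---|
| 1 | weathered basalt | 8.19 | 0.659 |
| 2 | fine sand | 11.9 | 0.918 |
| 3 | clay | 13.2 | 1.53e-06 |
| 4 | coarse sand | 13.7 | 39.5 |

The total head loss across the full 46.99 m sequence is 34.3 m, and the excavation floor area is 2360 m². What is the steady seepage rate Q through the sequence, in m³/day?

Flow is perpendicular to layering, so the layers act in series and the equivalent K is the thickness-weighted harmonic mean.
Total thickness L = 8.19 + 11.9 + 13.2 + 13.7 = 46.99 m.
Σ(b_i/K_i) = 8.19/0.659 + 11.9/0.918 + 13.2/1.53e-06 + 13.7/39.5 = 8.627e+06 d.
K_eq = L / Σ(b_i/K_i) = 46.99 / 8.627e+06 = 5.447e-06 m/day.
Q = K_eq · A · (Δh/L) = 5.447e-06 × 2360 × (34.3/46.99) = 0.009383 m³/day.

0.00938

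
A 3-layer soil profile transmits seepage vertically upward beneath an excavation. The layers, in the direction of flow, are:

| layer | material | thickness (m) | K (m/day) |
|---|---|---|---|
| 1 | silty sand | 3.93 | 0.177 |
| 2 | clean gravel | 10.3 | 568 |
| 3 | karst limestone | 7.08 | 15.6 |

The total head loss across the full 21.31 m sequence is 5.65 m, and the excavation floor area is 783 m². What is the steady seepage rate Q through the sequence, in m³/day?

Flow is perpendicular to layering, so the layers act in series and the equivalent K is the thickness-weighted harmonic mean.
Total thickness L = 3.93 + 10.3 + 7.08 = 21.31 m.
Σ(b_i/K_i) = 3.93/0.177 + 10.3/568 + 7.08/15.6 = 22.68 d.
K_eq = L / Σ(b_i/K_i) = 21.31 / 22.68 = 0.9398 m/day.
Q = K_eq · A · (Δh/L) = 0.9398 × 783 × (5.65/21.31) = 195.1 m³/day.

195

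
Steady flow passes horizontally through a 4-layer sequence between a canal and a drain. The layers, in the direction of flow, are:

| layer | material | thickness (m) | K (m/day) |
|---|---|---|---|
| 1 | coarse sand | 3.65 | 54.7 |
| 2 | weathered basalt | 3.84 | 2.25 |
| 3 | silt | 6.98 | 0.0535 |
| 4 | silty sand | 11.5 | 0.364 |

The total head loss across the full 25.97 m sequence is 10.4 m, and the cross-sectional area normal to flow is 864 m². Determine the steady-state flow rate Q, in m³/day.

54.8

Flow is perpendicular to layering, so the layers act in series and the equivalent K is the thickness-weighted harmonic mean.
Total thickness L = 3.65 + 3.84 + 6.98 + 11.5 = 25.97 m.
Σ(b_i/K_i) = 3.65/54.7 + 3.84/2.25 + 6.98/0.0535 + 11.5/0.364 = 163.8 d.
K_eq = L / Σ(b_i/K_i) = 25.97 / 163.8 = 0.1585 m/day.
Q = K_eq · A · (Δh/L) = 0.1585 × 864 × (10.4/25.97) = 54.85 m³/day.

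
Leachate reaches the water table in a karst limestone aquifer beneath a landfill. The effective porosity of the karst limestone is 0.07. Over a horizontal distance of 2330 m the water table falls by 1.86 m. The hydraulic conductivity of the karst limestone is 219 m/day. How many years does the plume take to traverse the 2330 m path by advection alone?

Hydraulic gradient i = Δh / L = 1.86 / 2330 = 0.0007983.
Darcy flux q = K · i = 219.0 × 0.0007983 = 0.1748 m/day.
Seepage velocity v = q / n_e = 0.1748 / 0.07 = 2.497 m/day.
Travel time t = L / v = 2330 / 2.497 = 932.9 days = 2.554 years.

2.55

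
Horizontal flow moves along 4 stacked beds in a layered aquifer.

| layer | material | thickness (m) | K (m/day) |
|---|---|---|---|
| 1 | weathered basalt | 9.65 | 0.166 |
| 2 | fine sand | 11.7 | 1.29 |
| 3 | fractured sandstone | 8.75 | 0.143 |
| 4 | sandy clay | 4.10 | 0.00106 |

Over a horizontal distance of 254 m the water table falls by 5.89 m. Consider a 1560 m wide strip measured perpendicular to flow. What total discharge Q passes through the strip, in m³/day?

Flow is parallel to layering, so each bed carries its own Darcy discharge and the transmissivities add.
Σ(K_i·b_i) = 0.166×9.65 + 1.29×11.7 + 0.143×8.75 + 0.00106×4.10 = 17.95 m²/day.
Hydraulic gradient i = Δh / L = 5.89 / 254 = 0.02319.
Q = Σ(K_i·b_i) · W · i = 17.95 × 1560 × 0.02319 = 649.4 m³/day.

649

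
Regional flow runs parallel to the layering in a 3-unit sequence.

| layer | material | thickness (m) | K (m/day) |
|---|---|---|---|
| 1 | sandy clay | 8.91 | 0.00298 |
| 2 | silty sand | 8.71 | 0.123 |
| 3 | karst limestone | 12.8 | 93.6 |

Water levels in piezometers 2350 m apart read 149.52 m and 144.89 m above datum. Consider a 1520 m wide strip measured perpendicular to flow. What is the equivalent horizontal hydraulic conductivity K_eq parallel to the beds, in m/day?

Flow is parallel to layering, so each bed carries its own Darcy discharge and the transmissivities add.
Σ(K_i·b_i) = 0.00298×8.91 + 0.123×8.71 + 93.6×12.8 = 1199 m²/day.
Total thickness b = 30.42 m, so K_eq = Σ(K_i·b_i)/b = 39.42 m/day.

39.4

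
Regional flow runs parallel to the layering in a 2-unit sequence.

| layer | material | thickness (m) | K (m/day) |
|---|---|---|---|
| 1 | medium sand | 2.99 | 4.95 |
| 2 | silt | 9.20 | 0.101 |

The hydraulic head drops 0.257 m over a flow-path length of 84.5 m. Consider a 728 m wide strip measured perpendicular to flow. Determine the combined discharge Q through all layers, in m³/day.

34.8

Flow is parallel to layering, so each bed carries its own Darcy discharge and the transmissivities add.
Σ(K_i·b_i) = 4.95×2.99 + 0.101×9.20 = 15.73 m²/day.
Hydraulic gradient i = Δh / L = 0.257 / 84.5 = 0.003041.
Q = Σ(K_i·b_i) · W · i = 15.73 × 728 × 0.003041 = 34.83 m³/day.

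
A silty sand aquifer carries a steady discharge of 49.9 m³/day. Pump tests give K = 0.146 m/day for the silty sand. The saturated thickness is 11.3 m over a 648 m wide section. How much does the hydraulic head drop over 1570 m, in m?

73.3

Cross-sectional area A = 648 × 11.3 = 7322 m².
From Q = K·A·i, i = Q / (K·A) = 49.9 / (0.1460 × 7322) = 0.04668.
Head loss Δh = i · L = 0.04668 × 1570 = 73.28 m.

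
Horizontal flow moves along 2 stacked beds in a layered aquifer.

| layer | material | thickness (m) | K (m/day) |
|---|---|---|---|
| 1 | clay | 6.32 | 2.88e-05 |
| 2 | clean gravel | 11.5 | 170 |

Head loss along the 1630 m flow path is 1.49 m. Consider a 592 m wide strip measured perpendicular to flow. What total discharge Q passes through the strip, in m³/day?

1060

Flow is parallel to layering, so each bed carries its own Darcy discharge and the transmissivities add.
Σ(K_i·b_i) = 2.88e-05×6.32 + 170×11.5 = 1955 m²/day.
Hydraulic gradient i = Δh / L = 1.49 / 1630 = 0.0009141.
Q = Σ(K_i·b_i) · W · i = 1955 × 592 × 0.0009141 = 1058 m³/day.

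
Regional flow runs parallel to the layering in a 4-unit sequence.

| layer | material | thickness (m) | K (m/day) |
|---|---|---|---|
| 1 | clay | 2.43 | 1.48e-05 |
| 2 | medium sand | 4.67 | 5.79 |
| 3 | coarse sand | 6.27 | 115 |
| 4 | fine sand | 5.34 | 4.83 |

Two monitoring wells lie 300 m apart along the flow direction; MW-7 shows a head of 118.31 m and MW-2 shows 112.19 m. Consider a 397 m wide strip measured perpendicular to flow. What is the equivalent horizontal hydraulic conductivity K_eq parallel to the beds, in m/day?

Flow is parallel to layering, so each bed carries its own Darcy discharge and the transmissivities add.
Σ(K_i·b_i) = 1.48e-05×2.43 + 5.79×4.67 + 115×6.27 + 4.83×5.34 = 773.9 m²/day.
Total thickness b = 18.71 m, so K_eq = Σ(K_i·b_i)/b = 41.36 m/day.

41.4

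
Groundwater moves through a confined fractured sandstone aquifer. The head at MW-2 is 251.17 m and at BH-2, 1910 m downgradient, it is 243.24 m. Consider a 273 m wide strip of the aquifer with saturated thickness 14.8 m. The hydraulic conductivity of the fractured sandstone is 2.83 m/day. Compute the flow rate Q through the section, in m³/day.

47.5

Cross-sectional area A = 273 × 14.8 = 4040 m².
Hydraulic gradient i = (251.17 − 243.24) / 1910 = 7.93 / 1910 = 0.004152.
Darcy's law: Q = K · A · i = 2.830 × 4040 × 0.004152 = 47.47 m³/day.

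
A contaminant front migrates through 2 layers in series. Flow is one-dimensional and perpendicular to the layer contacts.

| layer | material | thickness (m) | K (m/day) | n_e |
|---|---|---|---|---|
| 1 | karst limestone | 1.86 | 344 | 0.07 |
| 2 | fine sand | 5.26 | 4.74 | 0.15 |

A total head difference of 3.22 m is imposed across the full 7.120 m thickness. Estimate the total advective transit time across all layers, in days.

0.318

With flow normal to the layers, continuity requires the same specific discharge q through every layer.
Σ(b_i/K_i) = 1.86/344 + 5.26/4.74 = 1.115 d.
q = Δh / Σ(b_i/K_i) = 3.22 / 1.115 = 2.888 m/day.
In each layer the seepage velocity is v_i = q/n_i, so the layer transit time is t_i = b_i·n_i / q:
  layer 1 (karst limestone): t_1 = 1.86 × 0.07 / 2.888 = 0.04509 d
  layer 2 (fine sand): t_2 = 5.26 × 0.15 / 2.888 = 0.2732 d
Total t = Σ t_i = 0.3183 days.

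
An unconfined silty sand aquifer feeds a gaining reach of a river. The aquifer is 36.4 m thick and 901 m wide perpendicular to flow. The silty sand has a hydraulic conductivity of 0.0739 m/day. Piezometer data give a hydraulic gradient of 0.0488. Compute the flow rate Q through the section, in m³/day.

118

Cross-sectional area A = 901 × 36.4 = 32796 m².
Hydraulic gradient i = 0.0488.
Darcy's law: Q = K · A · i = 0.07390 × 32796 × 0.04880 = 118.3 m³/day.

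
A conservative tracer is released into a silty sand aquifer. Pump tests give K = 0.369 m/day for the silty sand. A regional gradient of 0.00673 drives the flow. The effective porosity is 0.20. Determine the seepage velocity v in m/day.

0.0124

Hydraulic gradient i = 0.00673.
Darcy flux q = K · i = 0.3690 × 0.006730 = 0.002483 m/day.
Seepage velocity v = q / n_e = 0.002483 / 0.20 = 0.01242 m/day.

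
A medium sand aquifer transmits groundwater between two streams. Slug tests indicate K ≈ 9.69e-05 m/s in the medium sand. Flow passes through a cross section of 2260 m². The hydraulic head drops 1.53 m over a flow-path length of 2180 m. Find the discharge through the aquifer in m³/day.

Convert K: 9.69e-05 m/s × 86400 = 8.372 m/day.
Hydraulic gradient i = Δh / L = 1.53 / 2180 = 0.0007018.
Darcy's law: Q = K · A · i = 8.372 × 2260 × 0.0007018 = 13.28 m³/day.

13.3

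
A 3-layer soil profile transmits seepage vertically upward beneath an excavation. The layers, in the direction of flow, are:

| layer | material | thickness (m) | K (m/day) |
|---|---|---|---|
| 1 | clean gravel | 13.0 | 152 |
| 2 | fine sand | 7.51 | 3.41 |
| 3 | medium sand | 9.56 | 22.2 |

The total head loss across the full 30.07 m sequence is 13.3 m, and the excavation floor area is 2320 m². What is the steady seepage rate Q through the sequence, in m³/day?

11400

Flow is perpendicular to layering, so the layers act in series and the equivalent K is the thickness-weighted harmonic mean.
Total thickness L = 13.0 + 7.51 + 9.56 = 30.07 m.
Σ(b_i/K_i) = 13.0/152 + 7.51/3.41 + 9.56/22.2 = 2.719 d.
K_eq = L / Σ(b_i/K_i) = 30.07 / 2.719 = 11.06 m/day.
Q = K_eq · A · (Δh/L) = 11.06 × 2320 × (13.3/30.07) = 11350 m³/day.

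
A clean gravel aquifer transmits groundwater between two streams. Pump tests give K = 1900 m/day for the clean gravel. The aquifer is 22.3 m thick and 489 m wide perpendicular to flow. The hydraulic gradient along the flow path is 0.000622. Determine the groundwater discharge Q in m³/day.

Cross-sectional area A = 489 × 22.3 = 10905 m².
Hydraulic gradient i = 0.000622.
Darcy's law: Q = K · A · i = 1900 × 10905 × 0.0006220 = 12887 m³/day.

12900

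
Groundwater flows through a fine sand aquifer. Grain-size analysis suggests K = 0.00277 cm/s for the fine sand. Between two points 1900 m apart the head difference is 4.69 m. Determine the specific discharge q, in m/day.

Convert K: 0.00277 cm/s × 864 = 2.393 m/day.
Hydraulic gradient i = Δh / L = 4.69 / 1900 = 0.002468.
Specific discharge q = K · i = 2.393 × 0.002468 = 0.005908 m/day.

0.00591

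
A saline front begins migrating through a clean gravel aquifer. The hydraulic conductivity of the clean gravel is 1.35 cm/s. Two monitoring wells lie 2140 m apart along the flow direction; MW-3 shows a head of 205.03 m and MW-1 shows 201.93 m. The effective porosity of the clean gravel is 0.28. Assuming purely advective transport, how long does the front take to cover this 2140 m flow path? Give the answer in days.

355

Convert K: 1.35 cm/s × 864 = 1166 m/day.
Hydraulic gradient i = (205.03 − 201.93) / 2140 = 3.1 / 2140 = 0.001449.
Darcy flux q = K · i = 1166 × 0.001449 = 1.690 m/day.
Seepage velocity v = q / n_e = 1.690 / 0.28 = 6.034 m/day.
Travel time t = L / v = 2140 / 6.034 = 354.6 days.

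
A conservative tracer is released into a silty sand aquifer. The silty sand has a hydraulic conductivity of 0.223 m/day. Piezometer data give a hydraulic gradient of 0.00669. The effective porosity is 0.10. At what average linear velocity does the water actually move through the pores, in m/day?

Hydraulic gradient i = 0.00669.
Darcy flux q = K · i = 0.2230 × 0.006690 = 0.001492 m/day.
Seepage velocity v = q / n_e = 0.001492 / 0.10 = 0.01492 m/day.

0.0149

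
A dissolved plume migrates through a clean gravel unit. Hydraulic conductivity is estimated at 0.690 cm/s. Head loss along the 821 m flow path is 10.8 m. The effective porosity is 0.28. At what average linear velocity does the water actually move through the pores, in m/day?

Convert K: 0.690 cm/s × 864 = 596.2 m/day.
Hydraulic gradient i = Δh / L = 10.8 / 821 = 0.01315.
Darcy flux q = K · i = 596.2 × 0.01315 = 7.842 m/day.
Seepage velocity v = q / n_e = 7.842 / 0.28 = 28.01 m/day.

28.0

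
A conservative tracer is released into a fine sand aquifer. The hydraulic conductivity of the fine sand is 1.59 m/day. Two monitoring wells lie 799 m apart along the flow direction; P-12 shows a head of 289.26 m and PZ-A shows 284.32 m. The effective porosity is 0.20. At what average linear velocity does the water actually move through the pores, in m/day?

0.0492

Hydraulic gradient i = (289.26 − 284.32) / 799 = 4.94 / 799 = 0.006183.
Darcy flux q = K · i = 1.590 × 0.006183 = 0.009831 m/day.
Seepage velocity v = q / n_e = 0.009831 / 0.20 = 0.04915 m/day.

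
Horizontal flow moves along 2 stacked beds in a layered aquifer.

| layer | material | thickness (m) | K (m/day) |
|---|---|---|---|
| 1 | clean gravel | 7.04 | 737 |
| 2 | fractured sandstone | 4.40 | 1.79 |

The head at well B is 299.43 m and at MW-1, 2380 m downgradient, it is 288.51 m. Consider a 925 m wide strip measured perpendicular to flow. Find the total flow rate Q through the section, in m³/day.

Flow is parallel to layering, so each bed carries its own Darcy discharge and the transmissivities add.
Σ(K_i·b_i) = 737×7.04 + 1.79×4.40 = 5196 m²/day.
Hydraulic gradient i = (299.43 − 288.51) / 2380 = 10.92 / 2380 = 0.004588.
Q = Σ(K_i·b_i) · W · i = 5196 × 925 × 0.004588 = 22054 m³/day.

22100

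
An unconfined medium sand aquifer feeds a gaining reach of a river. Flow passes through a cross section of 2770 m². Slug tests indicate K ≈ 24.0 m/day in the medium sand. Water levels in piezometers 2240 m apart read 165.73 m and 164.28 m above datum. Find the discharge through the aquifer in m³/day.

Hydraulic gradient i = (165.73 − 164.28) / 2240 = 1.45 / 2240 = 0.0006473.
Darcy's law: Q = K · A · i = 24.00 × 2770 × 0.0006473 = 43.03 m³/day.

43.0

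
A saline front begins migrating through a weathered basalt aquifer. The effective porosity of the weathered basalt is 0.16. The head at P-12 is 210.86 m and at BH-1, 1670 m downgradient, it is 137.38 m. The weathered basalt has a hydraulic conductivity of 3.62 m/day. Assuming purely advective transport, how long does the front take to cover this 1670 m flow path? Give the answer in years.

Hydraulic gradient i = (210.86 − 137.38) / 1670 = 73.48 / 1670 = 0.04400.
Darcy flux q = K · i = 3.620 × 0.04400 = 0.1593 m/day.
Seepage velocity v = q / n_e = 0.1593 / 0.16 = 0.9955 m/day.
Travel time t = L / v = 1670 / 0.9955 = 1678 days = 4.593 years.

4.59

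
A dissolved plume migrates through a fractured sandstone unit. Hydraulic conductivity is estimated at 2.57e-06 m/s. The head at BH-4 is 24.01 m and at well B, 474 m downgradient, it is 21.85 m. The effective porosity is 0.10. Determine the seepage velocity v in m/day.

Convert K: 2.57e-06 m/s × 86400 = 0.2220 m/day.
Hydraulic gradient i = (24.01 − 21.85) / 474 = 2.16 / 474 = 0.004557.
Darcy flux q = K · i = 0.2220 × 0.004557 = 0.001012 m/day.
Seepage velocity v = q / n_e = 0.001012 / 0.10 = 0.01012 m/day.

0.0101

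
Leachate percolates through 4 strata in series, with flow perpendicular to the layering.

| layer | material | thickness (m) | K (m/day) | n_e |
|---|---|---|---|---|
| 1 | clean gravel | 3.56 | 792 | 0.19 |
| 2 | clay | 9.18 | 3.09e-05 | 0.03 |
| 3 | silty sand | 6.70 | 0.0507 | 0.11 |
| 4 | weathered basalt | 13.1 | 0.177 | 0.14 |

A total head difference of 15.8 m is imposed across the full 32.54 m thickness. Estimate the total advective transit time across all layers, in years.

181

With flow normal to the layers, continuity requires the same specific discharge q through every layer.
Σ(b_i/K_i) = 3.56/792 + 9.18/3.09e-05 + 6.70/0.0507 + 13.1/0.177 = 2.973e+05 d.
q = Δh / Σ(b_i/K_i) = 15.8 / 2.973e+05 = 5.315e-05 m/day.
In each layer the seepage velocity is v_i = q/n_i, so the layer transit time is t_i = b_i·n_i / q:
  layer 1 (clean gravel): t_1 = 3.56 × 0.19 / 5.315e-05 = 12727 d
  layer 2 (clay): t_2 = 9.18 × 0.03 / 5.315e-05 = 5182 d
  layer 3 (silty sand): t_3 = 6.70 × 0.11 / 5.315e-05 = 13867 d
  layer 4 (weathered basalt): t_4 = 13.1 × 0.14 / 5.315e-05 = 34509 d
Total t = Σ t_i = 66285 days = 181.5 years.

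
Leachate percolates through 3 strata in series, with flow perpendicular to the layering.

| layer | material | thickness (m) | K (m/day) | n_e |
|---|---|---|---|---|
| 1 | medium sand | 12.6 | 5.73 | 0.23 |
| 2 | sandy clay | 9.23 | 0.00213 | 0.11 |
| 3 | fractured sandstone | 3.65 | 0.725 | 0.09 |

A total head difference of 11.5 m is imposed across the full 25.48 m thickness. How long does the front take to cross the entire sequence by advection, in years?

With flow normal to the layers, continuity requires the same specific discharge q through every layer.
Σ(b_i/K_i) = 12.6/5.73 + 9.23/0.00213 + 3.65/0.725 = 4341 d.
q = Δh / Σ(b_i/K_i) = 11.5 / 4341 = 0.002649 m/day.
In each layer the seepage velocity is v_i = q/n_i, so the layer transit time is t_i = b_i·n_i / q:
  layer 1 (medium sand): t_1 = 12.6 × 0.23 / 0.002649 = 1094 d
  layer 2 (sandy clay): t_2 = 9.23 × 0.11 / 0.002649 = 383.2 d
  layer 3 (fractured sandstone): t_3 = 3.65 × 0.09 / 0.002649 = 124.0 d
Total t = Σ t_i = 1601 days = 4.383 years.

4.38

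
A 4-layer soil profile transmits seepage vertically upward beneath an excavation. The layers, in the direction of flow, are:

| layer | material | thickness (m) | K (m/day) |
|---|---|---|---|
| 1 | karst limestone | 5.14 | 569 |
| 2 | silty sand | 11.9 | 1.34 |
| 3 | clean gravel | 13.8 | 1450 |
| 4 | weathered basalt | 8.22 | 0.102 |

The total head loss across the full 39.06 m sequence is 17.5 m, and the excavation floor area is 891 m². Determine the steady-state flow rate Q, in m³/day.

Flow is perpendicular to layering, so the layers act in series and the equivalent K is the thickness-weighted harmonic mean.
Total thickness L = 5.14 + 11.9 + 13.8 + 8.22 = 39.06 m.
Σ(b_i/K_i) = 5.14/569 + 11.9/1.34 + 13.8/1450 + 8.22/0.102 = 89.49 d.
K_eq = L / Σ(b_i/K_i) = 39.06 / 89.49 = 0.4365 m/day.
Q = K_eq · A · (Δh/L) = 0.4365 × 891 × (17.5/39.06) = 174.2 m³/day.

174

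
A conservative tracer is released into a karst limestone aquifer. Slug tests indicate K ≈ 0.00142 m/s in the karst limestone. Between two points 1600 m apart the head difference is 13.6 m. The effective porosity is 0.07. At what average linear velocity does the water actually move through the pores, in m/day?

Convert K: 0.00142 m/s × 86400 = 122.7 m/day.
Hydraulic gradient i = Δh / L = 13.6 / 1600 = 0.008500.
Darcy flux q = K · i = 122.7 × 0.008500 = 1.043 m/day.
Seepage velocity v = q / n_e = 1.043 / 0.07 = 14.90 m/day.

14.9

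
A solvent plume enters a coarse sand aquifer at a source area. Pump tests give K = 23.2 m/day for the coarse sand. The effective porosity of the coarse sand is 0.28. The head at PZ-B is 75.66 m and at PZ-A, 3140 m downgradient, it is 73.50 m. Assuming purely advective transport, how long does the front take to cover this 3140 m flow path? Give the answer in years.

151

Hydraulic gradient i = (75.66 − 73.50) / 3140 = 2.16 / 3140 = 0.0006879.
Darcy flux q = K · i = 23.20 × 0.0006879 = 0.01596 m/day.
Seepage velocity v = q / n_e = 0.01596 / 0.28 = 0.05700 m/day.
Travel time t = L / v = 3140 / 0.05700 = 55090 days = 150.8 years.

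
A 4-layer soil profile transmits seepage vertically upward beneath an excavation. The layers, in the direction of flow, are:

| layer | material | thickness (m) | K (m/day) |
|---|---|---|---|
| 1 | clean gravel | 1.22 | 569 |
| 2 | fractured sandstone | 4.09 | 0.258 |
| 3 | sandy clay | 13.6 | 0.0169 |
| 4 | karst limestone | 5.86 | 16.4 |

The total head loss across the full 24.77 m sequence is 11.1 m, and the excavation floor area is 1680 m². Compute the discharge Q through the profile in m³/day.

22.7

Flow is perpendicular to layering, so the layers act in series and the equivalent K is the thickness-weighted harmonic mean.
Total thickness L = 1.22 + 4.09 + 13.6 + 5.86 = 24.77 m.
Σ(b_i/K_i) = 1.22/569 + 4.09/0.258 + 13.6/0.0169 + 5.86/16.4 = 820.9 d.
K_eq = L / Σ(b_i/K_i) = 24.77 / 820.9 = 0.03017 m/day.
Q = K_eq · A · (Δh/L) = 0.03017 × 1680 × (11.1/24.77) = 22.72 m³/day.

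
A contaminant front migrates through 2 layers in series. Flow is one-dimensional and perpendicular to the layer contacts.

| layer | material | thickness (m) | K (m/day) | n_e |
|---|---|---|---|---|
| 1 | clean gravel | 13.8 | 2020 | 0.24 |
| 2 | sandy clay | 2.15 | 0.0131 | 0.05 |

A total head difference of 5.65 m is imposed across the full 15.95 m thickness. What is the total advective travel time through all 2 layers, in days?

With flow normal to the layers, continuity requires the same specific discharge q through every layer.
Σ(b_i/K_i) = 13.8/2020 + 2.15/0.0131 = 164.1 d.
q = Δh / Σ(b_i/K_i) = 5.65 / 164.1 = 0.03442 m/day.
In each layer the seepage velocity is v_i = q/n_i, so the layer transit time is t_i = b_i·n_i / q:
  layer 1 (clean gravel): t_1 = 13.8 × 0.24 / 0.03442 = 96.21 d
  layer 2 (sandy clay): t_2 = 2.15 × 0.05 / 0.03442 = 3.123 d
Total t = Σ t_i = 99.33 days.

99.3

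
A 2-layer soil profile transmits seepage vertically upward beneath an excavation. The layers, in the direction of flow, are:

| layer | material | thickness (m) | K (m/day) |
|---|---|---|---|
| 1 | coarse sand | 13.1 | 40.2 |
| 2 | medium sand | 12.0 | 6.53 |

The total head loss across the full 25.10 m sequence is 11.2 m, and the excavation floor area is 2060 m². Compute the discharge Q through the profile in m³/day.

10700

Flow is perpendicular to layering, so the layers act in series and the equivalent K is the thickness-weighted harmonic mean.
Total thickness L = 13.1 + 12.0 = 25.10 m.
Σ(b_i/K_i) = 13.1/40.2 + 12.0/6.53 = 2.164 d.
K_eq = L / Σ(b_i/K_i) = 25.10 / 2.164 = 11.60 m/day.
Q = K_eq · A · (Δh/L) = 11.60 × 2060 × (11.2/25.10) = 10664 m³/day.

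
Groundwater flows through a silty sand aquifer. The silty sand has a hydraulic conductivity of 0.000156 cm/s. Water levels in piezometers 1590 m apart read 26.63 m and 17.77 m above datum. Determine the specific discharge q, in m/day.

0.000751

Convert K: 0.000156 cm/s × 864 = 0.1348 m/day.
Hydraulic gradient i = (26.63 − 17.77) / 1590 = 8.86 / 1590 = 0.005572.
Specific discharge q = K · i = 0.1348 × 0.005572 = 0.0007511 m/day.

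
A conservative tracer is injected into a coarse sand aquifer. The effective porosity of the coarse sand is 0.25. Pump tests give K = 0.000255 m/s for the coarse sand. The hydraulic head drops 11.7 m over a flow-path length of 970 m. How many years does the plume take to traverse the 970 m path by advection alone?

Convert K: 0.000255 m/s × 86400 = 22.03 m/day.
Hydraulic gradient i = Δh / L = 11.7 / 970 = 0.01206.
Darcy flux q = K · i = 22.03 × 0.01206 = 0.2657 m/day.
Seepage velocity v = q / n_e = 0.2657 / 0.25 = 1.063 m/day.
Travel time t = L / v = 970 / 1.063 = 912.5 days = 2.498 years.

2.50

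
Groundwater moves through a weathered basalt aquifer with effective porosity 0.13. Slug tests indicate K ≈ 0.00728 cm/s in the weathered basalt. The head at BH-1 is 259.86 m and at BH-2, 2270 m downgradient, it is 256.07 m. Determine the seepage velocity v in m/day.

Convert K: 0.00728 cm/s × 864 = 6.290 m/day.
Hydraulic gradient i = (259.86 − 256.07) / 2270 = 3.79 / 2270 = 0.001670.
Darcy flux q = K · i = 6.290 × 0.001670 = 0.01050 m/day.
Seepage velocity v = q / n_e = 0.01050 / 0.13 = 0.08078 m/day.

0.0808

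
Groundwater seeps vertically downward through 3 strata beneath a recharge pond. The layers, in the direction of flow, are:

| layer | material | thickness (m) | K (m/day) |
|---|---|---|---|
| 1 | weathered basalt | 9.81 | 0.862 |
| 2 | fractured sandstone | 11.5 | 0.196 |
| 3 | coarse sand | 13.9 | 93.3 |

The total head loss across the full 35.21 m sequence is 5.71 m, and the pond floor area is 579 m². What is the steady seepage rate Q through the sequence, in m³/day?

47.1

Flow is perpendicular to layering, so the layers act in series and the equivalent K is the thickness-weighted harmonic mean.
Total thickness L = 9.81 + 11.5 + 13.9 = 35.21 m.
Σ(b_i/K_i) = 9.81/0.862 + 11.5/0.196 + 13.9/93.3 = 70.20 d.
K_eq = L / Σ(b_i/K_i) = 35.21 / 70.20 = 0.5015 m/day.
Q = K_eq · A · (Δh/L) = 0.5015 × 579 × (5.71/35.21) = 47.09 m³/day.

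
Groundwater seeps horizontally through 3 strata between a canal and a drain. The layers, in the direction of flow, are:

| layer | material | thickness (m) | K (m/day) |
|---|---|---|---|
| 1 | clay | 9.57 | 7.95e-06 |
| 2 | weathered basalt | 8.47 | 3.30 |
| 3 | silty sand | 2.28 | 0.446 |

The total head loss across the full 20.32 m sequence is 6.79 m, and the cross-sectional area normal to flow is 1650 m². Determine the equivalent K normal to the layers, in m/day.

Flow is perpendicular to layering, so the layers act in series and the equivalent K is the thickness-weighted harmonic mean.
Total thickness L = 9.57 + 8.47 + 2.28 = 20.32 m.
Σ(b_i/K_i) = 9.57/7.95e-06 + 8.47/3.30 + 2.28/0.446 = 1.204e+06 d.
K_eq = L / Σ(b_i/K_i) = 20.32 / 1.204e+06 = 1.688e-05 m/day.

1.69e-05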